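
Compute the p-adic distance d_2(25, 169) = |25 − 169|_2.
d_2(25, 169) = 1/16

Step 1 — x − y = 25 − 169 = -144. Step 2 — v_2(-144) = 4 (factor: -144 = −(2^4 · 9); the sign does not affect v_p). Step 3 — |x − y|_2 = 2^{-4} = 1/16.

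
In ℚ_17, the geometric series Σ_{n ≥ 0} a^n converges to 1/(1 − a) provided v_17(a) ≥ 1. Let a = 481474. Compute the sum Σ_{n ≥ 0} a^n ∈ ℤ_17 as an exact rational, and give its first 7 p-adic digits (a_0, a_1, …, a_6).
Σ a^n = 1/(1 − a) = -1/481473;  first 7 digits = (1, 0, 0, 13, 5, 0, 16)

v_17(a) = 3 ≥ 1, so the series converges in ℤ_17 to 1/(1 − a) = 1/(1 − 481474) = -1/481473. Expand this rational in ℤ_17: compute digits iteratively via d_i = x_i mod 17, x_{i+1} = (x_i − d_i)/17. The first 7 digits are (1, 0, 0, 13, 5, 0, 16).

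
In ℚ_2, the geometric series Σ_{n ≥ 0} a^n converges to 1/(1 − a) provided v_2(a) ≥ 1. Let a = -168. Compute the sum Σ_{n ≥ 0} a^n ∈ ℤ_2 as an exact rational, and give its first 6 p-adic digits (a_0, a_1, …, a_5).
Σ a^n = 1/(1 − a) = 1/169;  first 6 digits = (1, 0, 0, 1, 1, 0)

v_2(a) = 3 ≥ 1, so the series converges in ℤ_2 to 1/(1 − a) = 1/(1 − (-168)) = 1/169. Expand this rational in ℤ_2: compute digits iteratively via d_i = x_i mod 2, x_{i+1} = (x_i − d_i)/2. The first 6 digits are (1, 0, 0, 1, 1, 0).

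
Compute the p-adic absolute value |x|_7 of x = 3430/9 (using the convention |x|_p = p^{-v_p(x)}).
|3430/9|_7 = 1/343

Step 1 — compute v_7(x) by factoring powers of 7 out of the numerator and denominator: v_7(3430/9) = 3. Step 2 — apply |x|_p = p^{-v_p(x)} = 7^{-3} = 1/343.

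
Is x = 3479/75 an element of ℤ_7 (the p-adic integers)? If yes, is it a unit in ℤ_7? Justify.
x ∈ ℤ_7 but not a unit; v_7(x) = 2 > 0

ℤ_7 = {x ∈ ℚ_7 : v_7(x) ≥ 0} and ℤ_7^× = {x ∈ ℤ_7 : v_7(x) = 0}. Here v_7(3479/75) = v_7(num) − v_7(den) = 2; compare against these criteria.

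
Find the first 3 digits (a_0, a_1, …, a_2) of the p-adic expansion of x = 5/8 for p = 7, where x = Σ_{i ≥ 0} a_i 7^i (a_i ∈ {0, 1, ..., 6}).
(a_0, …, a_2) = (5, 2, 4)

v_7(5/8) = 0 (numerator and denominator both coprime to 7), so x ∈ ℤ_7^×. Compute digits iteratively via a_i = x_i mod 7, x_{i+1} = (x_i − a_i)/7, with x_0 = x:
  x_0 = 5/8;  a_0 = 5;  x_1 = (x_0 − 5)/7 = -5/8
  x_1 = -5/8;  a_1 = 2;  x_2 = (x_1 − 2)/7 = -3/8
  x_2 = -3/8;  a_2 = 4;  x_3 = (x_2 − 4)/7 = -5/8
Digits: (5, 2, 4).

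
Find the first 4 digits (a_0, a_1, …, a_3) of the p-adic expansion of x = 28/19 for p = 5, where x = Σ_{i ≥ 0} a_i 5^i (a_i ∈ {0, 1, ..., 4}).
(a_0, …, a_3) = (2, 2, 3, 3)

v_5(28/19) = 0 (numerator and denominator both coprime to 5), so x ∈ ℤ_5^×. Compute digits iteratively via a_i = x_i mod 5, x_{i+1} = (x_i − a_i)/5, with x_0 = x:
  x_0 = 28/19;  a_0 = 2;  x_1 = (x_0 − 2)/5 = -2/19
  x_1 = -2/19;  a_1 = 2;  x_2 = (x_1 − 2)/5 = -8/19
  x_2 = -8/19;  a_2 = 3;  x_3 = (x_2 − 3)/5 = -13/19
  x_3 = -13/19;  a_3 = 3;  x_4 = (x_3 − 3)/5 = -14/19
Digits: (2, 2, 3, 3).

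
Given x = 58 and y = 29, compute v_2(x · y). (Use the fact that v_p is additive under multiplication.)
v_2(1682) = 1

v_p(x) = 1 (factor: 58 = 2^1 · 29); v_p(y) = 0 (factor: 29 = 2^0 · 29). Additivity: v_p(xy) = v_p(x) + v_p(y) = 1 + 0 = 1. (Direct check: xy = 1682 = 2^1 · (841).)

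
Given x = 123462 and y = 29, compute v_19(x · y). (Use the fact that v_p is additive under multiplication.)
v_19(3580398) = 3

v_p(x) = 3 (factor: 123462 = 19^3 · 18); v_p(y) = 0 (factor: 29 = 19^0 · 29). Additivity: v_p(xy) = v_p(x) + v_p(y) = 3 + 0 = 3. (Direct check: xy = 3580398 = 19^3 · (522).)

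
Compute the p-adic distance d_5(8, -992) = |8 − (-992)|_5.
d_5(8, -992) = 1/125

Step 1 — x − y = 8 − (-992) = 1000. Step 2 — v_5(1000) = 3 (factor: 1000 = (5^3 · 8); the sign does not affect v_p). Step 3 — |x − y|_5 = 5^{-3} = 1/125.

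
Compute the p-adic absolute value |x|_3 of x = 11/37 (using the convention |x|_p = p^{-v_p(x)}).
|11/37|_3 = 1

Step 1 — compute v_3(x) by factoring powers of 3 out of the numerator and denominator: v_3(11/37) = 0. Step 2 — apply |x|_p = p^{-v_p(x)} = 3^{0} = 1.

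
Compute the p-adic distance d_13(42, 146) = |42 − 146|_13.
d_13(42, 146) = 1/13

Step 1 — x − y = 42 − 146 = -104. Step 2 — v_13(-104) = 1 (factor: -104 = −(13^1 · 8); the sign does not affect v_p). Step 3 — |x − y|_13 = 13^{-1} = 1/13.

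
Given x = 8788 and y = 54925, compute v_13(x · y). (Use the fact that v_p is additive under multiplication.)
v_13(482680900) = 6

v_p(x) = 3 (factor: 8788 = 13^3 · 4); v_p(y) = 3 (factor: 54925 = 13^3 · 25). Additivity: v_p(xy) = v_p(x) + v_p(y) = 3 + 3 = 6. (Direct check: xy = 482680900 = 13^6 · (100).)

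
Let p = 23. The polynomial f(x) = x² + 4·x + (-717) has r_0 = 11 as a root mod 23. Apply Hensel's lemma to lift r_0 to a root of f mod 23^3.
r_2 = 11833 (mod 12167)

Hensel: r_{i+1} = r_i − f(r_i)·(f′(r_i))^{-1} mod 23^{i+2}, f′(x) = 2x + 4. Iterate:
  r_0 = 11 (mod 23)
  r_1 = 195 (mod 529)
  r_2 = 11833 (mod 12167)
Final: r = 11833 satisfies f(r) ≡ 0 mod 23^3.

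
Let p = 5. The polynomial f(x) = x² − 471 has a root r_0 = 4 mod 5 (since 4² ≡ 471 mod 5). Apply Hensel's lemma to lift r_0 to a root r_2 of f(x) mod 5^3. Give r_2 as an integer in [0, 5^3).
r_2 = 64 (mod 125)

Hensel's recurrence: r_{i+1} = r_i − f(r_i)·(f′(r_i))^{-1} mod 5^{i+2}, with f′(x) = 2x. Iterate:
  r_0 = 4 (mod 5)
  r_1 = 14 (mod 25)
  r_2 = 64 (mod 125)
Final: r_2 = 64, and one checks f(r_2) ≡ 0 mod 5^3.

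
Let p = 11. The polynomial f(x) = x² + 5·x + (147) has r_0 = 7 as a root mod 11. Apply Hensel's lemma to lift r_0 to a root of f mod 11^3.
r_2 = 1294 (mod 1331)

Hensel: r_{i+1} = r_i − f(r_i)·(f′(r_i))^{-1} mod 11^{i+2}, f′(x) = 2x + 5. Iterate:
  r_0 = 7 (mod 11)
  r_1 = 84 (mod 121)
  r_2 = 1294 (mod 1331)
Final: r = 1294 satisfies f(r) ≡ 0 mod 11^3.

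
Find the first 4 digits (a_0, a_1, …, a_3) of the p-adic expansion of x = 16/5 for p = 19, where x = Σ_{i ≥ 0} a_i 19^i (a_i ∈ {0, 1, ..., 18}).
(a_0, …, a_3) = (7, 15, 3, 15)

v_19(16/5) = 0 (numerator and denominator both coprime to 19), so x ∈ ℤ_19^×. Compute digits iteratively via a_i = x_i mod 19, x_{i+1} = (x_i − a_i)/19, with x_0 = x:
  x_0 = 16/5;  a_0 = 7;  x_1 = (x_0 − 7)/19 = -1/5
  x_1 = -1/5;  a_1 = 15;  x_2 = (x_1 − 15)/19 = -4/5
  x_2 = -4/5;  a_2 = 3;  x_3 = (x_2 − 3)/19 = -1/5
  x_3 = -1/5;  a_3 = 15;  x_4 = (x_3 − 15)/19 = -4/5
Digits: (7, 15, 3, 15).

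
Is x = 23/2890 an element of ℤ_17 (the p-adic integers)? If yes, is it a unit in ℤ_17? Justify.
x ∉ ℤ_17 (v_17(x) = -2 < 0)

ℤ_17 = {x ∈ ℚ_17 : v_17(x) ≥ 0} and ℤ_17^× = {x ∈ ℤ_17 : v_17(x) = 0}. Here v_17(23/2890) = v_17(num) − v_17(den) = -2; compare against these criteria.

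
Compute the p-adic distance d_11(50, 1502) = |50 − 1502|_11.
d_11(50, 1502) = 1/121

Step 1 — x − y = 50 − 1502 = -1452. Step 2 — v_11(-1452) = 2 (factor: -1452 = −(11^2 · 12); the sign does not affect v_p). Step 3 — |x − y|_11 = 11^{-2} = 1/121.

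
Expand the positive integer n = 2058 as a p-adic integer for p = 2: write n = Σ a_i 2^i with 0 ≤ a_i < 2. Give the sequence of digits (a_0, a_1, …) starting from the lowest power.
(a_0, a_1, …) = (0, 1, 0, 1, 0, 0, 0, 0, 0, 0, 0, 1)

Repeated division by 2 gives the digits low-to-high: 2058 = 1·2^1 + 1·2^3 + 1·2^11. Digit sequence: (0, 1, 0, 1, 0, 0, 0, 0, 0, 0, 0, 1).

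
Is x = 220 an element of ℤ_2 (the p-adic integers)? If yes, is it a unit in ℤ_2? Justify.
x ∈ ℤ_2 but not a unit; v_2(x) = 2 > 0

ℤ_2 = {x ∈ ℚ_2 : v_2(x) ≥ 0} and ℤ_2^× = {x ∈ ℤ_2 : v_2(x) = 0}. Here v_2(220) = v_2(num) − v_2(den) = 2; compare against these criteria.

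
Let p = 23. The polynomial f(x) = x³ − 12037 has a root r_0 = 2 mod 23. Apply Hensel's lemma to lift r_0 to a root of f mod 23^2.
r_1 = 255 (mod 529)

Hensel: r_{i+1} = r_i − f(r_i)/f′(r_i) mod 23^{i+2}, where f′(x) = 3x². Iterate:
  r_0 = 2 (mod 23)
  r_1 = 255 (mod 529)
Final: r = 255 with f(r) ≡ 0 mod 23^2.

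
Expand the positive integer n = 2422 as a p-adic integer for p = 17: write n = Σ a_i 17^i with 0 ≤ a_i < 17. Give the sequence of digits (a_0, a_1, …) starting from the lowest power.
(a_0, a_1, …) = (8, 6, 8)

Repeated division by 17 gives the digits low-to-high: 2422 = 8 + 6·17^1 + 8·17^2. Digit sequence: (8, 6, 8).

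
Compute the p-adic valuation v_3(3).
v_3(3) = 1

v_3(n) is the largest exponent k such that 3^k divides n. Factor out: 3 = 3^1 · 1. (Sign doesn't affect v_p.) So v_3(3) = 1.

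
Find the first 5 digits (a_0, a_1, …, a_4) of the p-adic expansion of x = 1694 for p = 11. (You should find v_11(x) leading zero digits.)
(a_0, …, a_4) = (0, 0, 3, 1, 0)

v_11(1694) = 2, so a_0 = ... = a_1 = 0. Factor out: x = 11^2 · u with u = 14 a unit in ℤ_11. Expand u iteratively via a_{v+i} = u_i mod 11, u_{i+1} = (u_i − a_{v+i})/11:
  u_0 = 14;  a_2 = 3;  u_1 = (u_0 − 3)/11 = 1
  u_1 = 1;  a_3 = 1;  u_2 = (u_1 − 1)/11 = 0
  u_2 = 0;  a_4 = 0;  u_3 = (u_2 − 0)/11 = 0
Digits: (0, 0, 3, 1, 0).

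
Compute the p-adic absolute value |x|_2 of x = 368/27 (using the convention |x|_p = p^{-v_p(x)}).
|368/27|_2 = 1/16

Step 1 — compute v_2(x) by factoring powers of 2 out of the numerator and denominator: v_2(368/27) = 4. Step 2 — apply |x|_p = p^{-v_p(x)} = 2^{-4} = 1/16.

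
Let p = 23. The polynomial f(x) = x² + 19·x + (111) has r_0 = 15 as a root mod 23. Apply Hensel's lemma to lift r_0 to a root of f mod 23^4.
r_3 = 25200 (mod 279841)

Hensel: r_{i+1} = r_i − f(r_i)·(f′(r_i))^{-1} mod 23^{i+2}, f′(x) = 2x + 19. Iterate:
  r_0 = 15 (mod 23)
  r_1 = 337 (mod 529)
  r_2 = 866 (mod 12167)
  r_3 = 25200 (mod 279841)
Final: r = 25200 satisfies f(r) ≡ 0 mod 23^4.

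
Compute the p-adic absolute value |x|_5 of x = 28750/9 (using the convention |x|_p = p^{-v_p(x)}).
|28750/9|_5 = 1/625

Step 1 — compute v_5(x) by factoring powers of 5 out of the numerator and denominator: v_5(28750/9) = 4. Step 2 — apply |x|_p = p^{-v_p(x)} = 5^{-4} = 1/625.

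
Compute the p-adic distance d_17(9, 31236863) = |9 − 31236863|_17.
d_17(9, 31236863) = 1/1419857

Step 1 — x − y = 9 − 31236863 = -31236854. Step 2 — v_17(-31236854) = 5 (factor: -31236854 = −(17^5 · 22); the sign does not affect v_p). Step 3 — |x − y|_17 = 17^{-5} = 1/1419857.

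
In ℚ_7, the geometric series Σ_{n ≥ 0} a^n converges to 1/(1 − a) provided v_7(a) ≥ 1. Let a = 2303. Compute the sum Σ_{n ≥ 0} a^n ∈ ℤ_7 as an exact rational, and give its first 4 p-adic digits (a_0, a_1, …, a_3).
Σ a^n = 1/(1 − a) = -1/2302;  first 4 digits = (1, 0, 5, 6)

v_7(a) = 2 ≥ 1, so the series converges in ℤ_7 to 1/(1 − a) = 1/(1 − 2303) = -1/2302. Expand this rational in ℤ_7: compute digits iteratively via d_i = x_i mod 7, x_{i+1} = (x_i − d_i)/7. The first 4 digits are (1, 0, 5, 6).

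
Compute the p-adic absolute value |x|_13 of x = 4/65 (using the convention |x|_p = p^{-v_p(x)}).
|4/65|_13 = 13

Step 1 — compute v_13(x) by factoring powers of 13 out of the numerator and denominator: v_13(4/65) = -1. Step 2 — apply |x|_p = p^{-v_p(x)} = 13^{1} = 13.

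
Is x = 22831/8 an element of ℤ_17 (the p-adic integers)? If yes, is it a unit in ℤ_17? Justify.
x ∈ ℤ_17 but not a unit; v_17(x) = 2 > 0

ℤ_17 = {x ∈ ℚ_17 : v_17(x) ≥ 0} and ℤ_17^× = {x ∈ ℤ_17 : v_17(x) = 0}. Here v_17(22831/8) = v_17(num) − v_17(den) = 2; compare against these criteria.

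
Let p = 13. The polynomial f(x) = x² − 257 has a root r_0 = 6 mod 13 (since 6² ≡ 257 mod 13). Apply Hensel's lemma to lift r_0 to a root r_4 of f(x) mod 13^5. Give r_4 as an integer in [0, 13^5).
r_4 = 118254 (mod 371293)

Hensel's recurrence: r_{i+1} = r_i − f(r_i)·(f′(r_i))^{-1} mod 13^{i+2}, with f′(x) = 2x. Iterate:
  r_0 = 6 (mod 13)
  r_1 = 123 (mod 169)
  r_2 = 1813 (mod 2197)
  r_3 = 4010 (mod 28561)
  r_4 = 118254 (mod 371293)
Final: r_4 = 118254, and one checks f(r_4) ≡ 0 mod 13^5.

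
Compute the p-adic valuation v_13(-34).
v_13(-34) = 0

v_13(n) is the largest exponent k such that 13^k divides n. Factor out: -34 = -13^0 · 34. (Sign doesn't affect v_p.) So v_13(-34) = 0.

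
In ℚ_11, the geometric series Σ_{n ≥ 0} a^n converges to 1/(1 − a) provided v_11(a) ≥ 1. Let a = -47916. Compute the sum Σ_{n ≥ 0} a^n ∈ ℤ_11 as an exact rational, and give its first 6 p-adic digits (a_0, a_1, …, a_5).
Σ a^n = 1/(1 − a) = 1/47917;  first 6 digits = (1, 0, 0, 8, 7, 10)

v_11(a) = 3 ≥ 1, so the series converges in ℤ_11 to 1/(1 − a) = 1/(1 − (-47916)) = 1/47917. Expand this rational in ℤ_11: compute digits iteratively via d_i = x_i mod 11, x_{i+1} = (x_i − d_i)/11. The first 6 digits are (1, 0, 0, 8, 7, 10).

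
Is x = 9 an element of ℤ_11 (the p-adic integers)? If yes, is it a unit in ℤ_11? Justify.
x ∈ ℤ_11^× (unit); v_11(x) = 0

ℤ_11 = {x ∈ ℚ_11 : v_11(x) ≥ 0} and ℤ_11^× = {x ∈ ℤ_11 : v_11(x) = 0}. Here v_11(9) = v_11(num) − v_11(den) = 0; compare against these criteria.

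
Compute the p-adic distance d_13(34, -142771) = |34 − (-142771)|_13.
d_13(34, -142771) = 1/28561

Step 1 — x − y = 34 − (-142771) = 142805. Step 2 — v_13(142805) = 4 (factor: 142805 = (13^4 · 5); the sign does not affect v_p). Step 3 — |x − y|_13 = 13^{-4} = 1/28561.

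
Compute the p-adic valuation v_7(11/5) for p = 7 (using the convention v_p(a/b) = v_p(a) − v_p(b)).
v_7(11/5) = 0

Factor powers of 7 from the numerator and denominator of the reduced fraction: 11 = 7^0 · 11 and 5 = 7^0 · 5. Apply v_p(a/b) = v_p(a) − v_p(b): v_7(11/5) = 0 − 0 = 0.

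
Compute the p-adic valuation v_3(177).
v_3(177) = 1

v_3(n) is the largest exponent k such that 3^k divides n. Factor out: 177 = 3^1 · 59. (Sign doesn't affect v_p.) So v_3(177) = 1.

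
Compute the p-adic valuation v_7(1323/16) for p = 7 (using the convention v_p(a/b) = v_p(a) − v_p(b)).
v_7(1323/16) = 2

Factor powers of 7 from the numerator and denominator of the reduced fraction: 1323 = 7^2 · 27 and 16 = 7^0 · 16. Apply v_p(a/b) = v_p(a) − v_p(b): v_7(1323/16) = 2 − 0 = 2.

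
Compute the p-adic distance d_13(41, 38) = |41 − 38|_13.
d_13(41, 38) = 1

Step 1 — x − y = 41 − 38 = 3. Step 2 — v_13(3) = 0 (factor: 3 = (13^0 · 3); the sign does not affect v_p). Step 3 — |x − y|_13 = 13^{0} = 1.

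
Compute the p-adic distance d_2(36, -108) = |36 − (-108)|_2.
d_2(36, -108) = 1/16

Step 1 — x − y = 36 − (-108) = 144. Step 2 — v_2(144) = 4 (factor: 144 = (2^4 · 9); the sign does not affect v_p). Step 3 — |x − y|_2 = 2^{-4} = 1/16.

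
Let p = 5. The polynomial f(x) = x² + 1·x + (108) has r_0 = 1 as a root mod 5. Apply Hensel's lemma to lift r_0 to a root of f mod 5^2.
r_1 = 6 (mod 25)

Hensel: r_{i+1} = r_i − f(r_i)·(f′(r_i))^{-1} mod 5^{i+2}, f′(x) = 2x + 1. Iterate:
  r_0 = 1 (mod 5)
  r_1 = 6 (mod 25)
Final: r = 6 satisfies f(r) ≡ 0 mod 5^2.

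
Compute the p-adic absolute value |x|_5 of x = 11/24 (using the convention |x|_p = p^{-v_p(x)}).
|11/24|_5 = 1

Step 1 — compute v_5(x) by factoring powers of 5 out of the numerator and denominator: v_5(11/24) = 0. Step 2 — apply |x|_p = p^{-v_p(x)} = 5^{0} = 1.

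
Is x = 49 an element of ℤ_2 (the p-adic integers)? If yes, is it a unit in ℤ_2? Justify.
x ∈ ℤ_2^× (unit); v_2(x) = 0

ℤ_2 = {x ∈ ℚ_2 : v_2(x) ≥ 0} and ℤ_2^× = {x ∈ ℤ_2 : v_2(x) = 0}. Here v_2(49) = v_2(num) − v_2(den) = 0; compare against these criteria.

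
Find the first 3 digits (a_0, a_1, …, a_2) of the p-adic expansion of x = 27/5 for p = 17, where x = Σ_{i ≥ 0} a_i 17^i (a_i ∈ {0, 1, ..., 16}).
(a_0, …, a_2) = (2, 7, 3)

v_17(27/5) = 0 (numerator and denominator both coprime to 17), so x ∈ ℤ_17^×. Compute digits iteratively via a_i = x_i mod 17, x_{i+1} = (x_i − a_i)/17, with x_0 = x:
  x_0 = 27/5;  a_0 = 2;  x_1 = (x_0 − 2)/17 = 1/5
  x_1 = 1/5;  a_1 = 7;  x_2 = (x_1 − 7)/17 = -2/5
  x_2 = -2/5;  a_2 = 3;  x_3 = (x_2 − 3)/17 = -1/5
Digits: (2, 7, 3).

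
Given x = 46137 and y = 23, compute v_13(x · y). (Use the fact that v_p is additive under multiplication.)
v_13(1061151) = 3

v_p(x) = 3 (factor: 46137 = 13^3 · 21); v_p(y) = 0 (factor: 23 = 13^0 · 23). Additivity: v_p(xy) = v_p(x) + v_p(y) = 3 + 0 = 3. (Direct check: xy = 1061151 = 13^3 · (483).)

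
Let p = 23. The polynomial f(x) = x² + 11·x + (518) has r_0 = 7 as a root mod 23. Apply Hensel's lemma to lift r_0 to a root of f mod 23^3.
r_2 = 214 (mod 12167)

Hensel: r_{i+1} = r_i − f(r_i)·(f′(r_i))^{-1} mod 23^{i+2}, f′(x) = 2x + 11. Iterate:
  r_0 = 7 (mod 23)
  r_1 = 214 (mod 529)
  r_2 = 214 (mod 12167)
Final: r = 214 satisfies f(r) ≡ 0 mod 23^3.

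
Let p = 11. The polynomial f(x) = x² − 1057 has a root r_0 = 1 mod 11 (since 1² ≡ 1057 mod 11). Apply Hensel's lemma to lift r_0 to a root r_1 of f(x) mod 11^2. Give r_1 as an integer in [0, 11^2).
r_1 = 45 (mod 121)

Hensel's recurrence: r_{i+1} = r_i − f(r_i)·(f′(r_i))^{-1} mod 11^{i+2}, with f′(x) = 2x. Iterate:
  r_0 = 1 (mod 11)
  r_1 = 45 (mod 121)
Final: r_1 = 45, and one checks f(r_1) ≡ 0 mod 11^2.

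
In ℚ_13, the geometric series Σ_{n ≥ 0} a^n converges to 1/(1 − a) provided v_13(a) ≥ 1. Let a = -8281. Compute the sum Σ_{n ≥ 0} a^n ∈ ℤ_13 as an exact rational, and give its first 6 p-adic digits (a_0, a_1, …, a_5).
Σ a^n = 1/(1 − a) = 1/8282;  first 6 digits = (1, 0, 3, 9, 8, 2)

v_13(a) = 2 ≥ 1, so the series converges in ℤ_13 to 1/(1 − a) = 1/(1 − (-8281)) = 1/8282. Expand this rational in ℤ_13: compute digits iteratively via d_i = x_i mod 13, x_{i+1} = (x_i − d_i)/13. The first 6 digits are (1, 0, 3, 9, 8, 2).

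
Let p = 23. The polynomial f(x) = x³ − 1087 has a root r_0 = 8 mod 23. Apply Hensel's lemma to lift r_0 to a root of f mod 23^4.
r_3 = 266762 (mod 279841)

Hensel: r_{i+1} = r_i − f(r_i)/f′(r_i) mod 23^{i+2}, where f′(x) = 3x². Iterate:
  r_0 = 8 (mod 23)
  r_1 = 146 (mod 529)
  r_2 = 11255 (mod 12167)
  r_3 = 266762 (mod 279841)
Final: r = 266762 with f(r) ≡ 0 mod 23^4.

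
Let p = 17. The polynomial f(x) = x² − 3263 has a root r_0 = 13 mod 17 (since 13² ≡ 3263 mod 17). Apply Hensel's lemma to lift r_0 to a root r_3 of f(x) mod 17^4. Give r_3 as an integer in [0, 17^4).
r_3 = 30766 (mod 83521)

Hensel's recurrence: r_{i+1} = r_i − f(r_i)·(f′(r_i))^{-1} mod 17^{i+2}, with f′(x) = 2x. Iterate:
  r_0 = 13 (mod 17)
  r_1 = 132 (mod 289)
  r_2 = 1288 (mod 4913)
  r_3 = 30766 (mod 83521)
Final: r_3 = 30766, and one checks f(r_3) ≡ 0 mod 17^4.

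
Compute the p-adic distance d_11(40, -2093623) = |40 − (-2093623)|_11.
d_11(40, -2093623) = 1/161051

Step 1 — x − y = 40 − (-2093623) = 2093663. Step 2 — v_11(2093663) = 5 (factor: 2093663 = (11^5 · 13); the sign does not affect v_p). Step 3 — |x − y|_11 = 11^{-5} = 1/161051.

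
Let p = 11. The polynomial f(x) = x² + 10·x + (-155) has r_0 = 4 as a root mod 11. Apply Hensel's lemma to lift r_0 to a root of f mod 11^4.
r_3 = 4426 (mod 14641)

Hensel: r_{i+1} = r_i − f(r_i)·(f′(r_i))^{-1} mod 11^{i+2}, f′(x) = 2x + 10. Iterate:
  r_0 = 4 (mod 11)
  r_1 = 70 (mod 121)
  r_2 = 433 (mod 1331)
  r_3 = 4426 (mod 14641)
Final: r = 4426 satisfies f(r) ≡ 0 mod 11^4.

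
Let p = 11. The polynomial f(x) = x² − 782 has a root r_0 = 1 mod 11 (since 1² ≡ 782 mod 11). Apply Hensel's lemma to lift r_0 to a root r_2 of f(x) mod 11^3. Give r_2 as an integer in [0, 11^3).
r_2 = 1178 (mod 1331)

Hensel's recurrence: r_{i+1} = r_i − f(r_i)·(f′(r_i))^{-1} mod 11^{i+2}, with f′(x) = 2x. Iterate:
  r_0 = 1 (mod 11)
  r_1 = 89 (mod 121)
  r_2 = 1178 (mod 1331)
Final: r_2 = 1178, and one checks f(r_2) ≡ 0 mod 11^3.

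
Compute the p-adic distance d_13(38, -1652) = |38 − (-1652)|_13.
d_13(38, -1652) = 1/169

Step 1 — x − y = 38 − (-1652) = 1690. Step 2 — v_13(1690) = 2 (factor: 1690 = (13^2 · 10); the sign does not affect v_p). Step 3 — |x − y|_13 = 13^{-2} = 1/169.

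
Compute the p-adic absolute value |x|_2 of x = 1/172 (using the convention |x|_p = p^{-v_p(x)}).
|1/172|_2 = 4

Step 1 — compute v_2(x) by factoring powers of 2 out of the numerator and denominator: v_2(1/172) = -2. Step 2 — apply |x|_p = p^{-v_p(x)} = 2^{2} = 4.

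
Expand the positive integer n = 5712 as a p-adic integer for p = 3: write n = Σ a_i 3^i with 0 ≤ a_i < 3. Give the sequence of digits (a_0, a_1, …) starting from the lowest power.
(a_0, a_1, …) = (0, 2, 1, 1, 1, 2, 1, 2)

Repeated division by 3 gives the digits low-to-high: 5712 = 2·3^1 + 1·3^2 + 1·3^3 + 1·3^4 + 2·3^5 + 1·3^6 + 2·3^7. Digit sequence: (0, 2, 1, 1, 1, 2, 1, 2).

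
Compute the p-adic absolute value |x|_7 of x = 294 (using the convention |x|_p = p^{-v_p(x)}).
|294|_7 = 1/49

Step 1 — compute v_7(x) by factoring powers of 7 out of the numerator and denominator: v_7(294) = 2. Step 2 — apply |x|_p = p^{-v_p(x)} = 7^{-2} = 1/49.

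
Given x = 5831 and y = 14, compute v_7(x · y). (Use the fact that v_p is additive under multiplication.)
v_7(81634) = 4

v_p(x) = 3 (factor: 5831 = 7^3 · 17); v_p(y) = 1 (factor: 14 = 7^1 · 2). Additivity: v_p(xy) = v_p(x) + v_p(y) = 3 + 1 = 4. (Direct check: xy = 81634 = 7^4 · (34).)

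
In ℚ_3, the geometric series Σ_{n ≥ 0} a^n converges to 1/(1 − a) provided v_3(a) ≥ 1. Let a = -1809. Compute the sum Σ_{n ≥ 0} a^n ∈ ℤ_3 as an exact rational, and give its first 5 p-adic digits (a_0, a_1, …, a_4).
Σ a^n = 1/(1 − a) = 1/1810;  first 5 digits = (1, 0, 0, 2, 1)

v_3(a) = 3 ≥ 1, so the series converges in ℤ_3 to 1/(1 − a) = 1/(1 − (-1809)) = 1/1810. Expand this rational in ℤ_3: compute digits iteratively via d_i = x_i mod 3, x_{i+1} = (x_i − d_i)/3. The first 5 digits are (1, 0, 0, 2, 1).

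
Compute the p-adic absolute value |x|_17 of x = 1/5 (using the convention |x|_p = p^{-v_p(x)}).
|1/5|_17 = 1

Step 1 — compute v_17(x) by factoring powers of 17 out of the numerator and denominator: v_17(1/5) = 0. Step 2 — apply |x|_p = p^{-v_p(x)} = 17^{0} = 1.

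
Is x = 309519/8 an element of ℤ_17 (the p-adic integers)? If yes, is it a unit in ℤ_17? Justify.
x ∈ ℤ_17 but not a unit; v_17(x) = 3 > 0

ℤ_17 = {x ∈ ℚ_17 : v_17(x) ≥ 0} and ℤ_17^× = {x ∈ ℤ_17 : v_17(x) = 0}. Here v_17(309519/8) = v_17(num) − v_17(den) = 3; compare against these criteria.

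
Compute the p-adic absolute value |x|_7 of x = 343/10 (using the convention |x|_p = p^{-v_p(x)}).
|343/10|_7 = 1/343

Step 1 — compute v_7(x) by factoring powers of 7 out of the numerator and denominator: v_7(343/10) = 3. Step 2 — apply |x|_p = p^{-v_p(x)} = 7^{-3} = 1/343.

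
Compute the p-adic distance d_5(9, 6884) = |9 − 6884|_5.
d_5(9, 6884) = 1/625

Step 1 — x − y = 9 − 6884 = -6875. Step 2 — v_5(-6875) = 4 (factor: -6875 = −(5^4 · 11); the sign does not affect v_p). Step 3 — |x − y|_5 = 5^{-4} = 1/625.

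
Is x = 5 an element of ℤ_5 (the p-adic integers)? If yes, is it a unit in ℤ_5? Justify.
x ∈ ℤ_5 but not a unit; v_5(x) = 1 > 0

ℤ_5 = {x ∈ ℚ_5 : v_5(x) ≥ 0} and ℤ_5^× = {x ∈ ℤ_5 : v_5(x) = 0}. Here v_5(5) = v_5(num) − v_5(den) = 1; compare against these criteria.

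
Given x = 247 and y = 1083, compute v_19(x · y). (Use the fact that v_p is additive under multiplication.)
v_19(267501) = 3

v_p(x) = 1 (factor: 247 = 19^1 · 13); v_p(y) = 2 (factor: 1083 = 19^2 · 3). Additivity: v_p(xy) = v_p(x) + v_p(y) = 1 + 2 = 3. (Direct check: xy = 267501 = 19^3 · (39).)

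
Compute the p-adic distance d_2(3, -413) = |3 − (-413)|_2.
d_2(3, -413) = 1/32

Step 1 — x − y = 3 − (-413) = 416. Step 2 — v_2(416) = 5 (factor: 416 = (2^5 · 13); the sign does not affect v_p). Step 3 — |x − y|_2 = 2^{-5} = 1/32.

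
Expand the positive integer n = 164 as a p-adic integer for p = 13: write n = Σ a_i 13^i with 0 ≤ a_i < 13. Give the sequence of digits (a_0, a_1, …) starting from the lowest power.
(a_0, a_1, …) = (8, 12)

Repeated division by 13 gives the digits low-to-high: 164 = 8 + 12·13^1. Digit sequence: (8, 12).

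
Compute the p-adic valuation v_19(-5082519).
v_19(-5082519) = 4

v_19(n) is the largest exponent k such that 19^k divides n. Factor out: -5082519 = -19^4 · 39. (Sign doesn't affect v_p.) So v_19(-5082519) = 4.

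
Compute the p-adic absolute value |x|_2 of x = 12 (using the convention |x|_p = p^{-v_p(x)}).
|12|_2 = 1/4

Step 1 — compute v_2(x) by factoring powers of 2 out of the numerator and denominator: v_2(12) = 2. Step 2 — apply |x|_p = p^{-v_p(x)} = 2^{-2} = 1/4.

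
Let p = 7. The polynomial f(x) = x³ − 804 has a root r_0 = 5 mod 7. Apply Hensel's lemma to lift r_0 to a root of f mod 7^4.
r_3 = 278 (mod 2401)

Hensel: r_{i+1} = r_i − f(r_i)/f′(r_i) mod 7^{i+2}, where f′(x) = 3x². Iterate:
  r_0 = 5 (mod 7)
  r_1 = 33 (mod 49)
  r_2 = 278 (mod 343)
  r_3 = 278 (mod 2401)
Final: r = 278 with f(r) ≡ 0 mod 7^4.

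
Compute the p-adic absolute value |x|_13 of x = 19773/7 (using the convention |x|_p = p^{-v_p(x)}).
|19773/7|_13 = 1/2197

Step 1 — compute v_13(x) by factoring powers of 13 out of the numerator and denominator: v_13(19773/7) = 3. Step 2 — apply |x|_p = p^{-v_p(x)} = 13^{-3} = 1/2197.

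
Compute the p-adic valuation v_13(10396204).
v_13(10396204) = 5

v_13(n) is the largest exponent k such that 13^k divides n. Factor out: 10396204 = 13^5 · 28. (Sign doesn't affect v_p.) So v_13(10396204) = 5.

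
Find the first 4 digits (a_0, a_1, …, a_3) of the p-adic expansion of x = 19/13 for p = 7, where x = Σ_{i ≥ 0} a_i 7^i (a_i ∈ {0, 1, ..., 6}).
(a_0, …, a_3) = (2, 1, 2, 4)

v_7(19/13) = 0 (numerator and denominator both coprime to 7), so x ∈ ℤ_7^×. Compute digits iteratively via a_i = x_i mod 7, x_{i+1} = (x_i − a_i)/7, with x_0 = x:
  x_0 = 19/13;  a_0 = 2;  x_1 = (x_0 − 2)/7 = -1/13
  x_1 = -1/13;  a_1 = 1;  x_2 = (x_1 − 1)/7 = -2/13
  x_2 = -2/13;  a_2 = 2;  x_3 = (x_2 − 2)/7 = -4/13
  x_3 = -4/13;  a_3 = 4;  x_4 = (x_3 − 4)/7 = -8/13
Digits: (2, 1, 2, 4).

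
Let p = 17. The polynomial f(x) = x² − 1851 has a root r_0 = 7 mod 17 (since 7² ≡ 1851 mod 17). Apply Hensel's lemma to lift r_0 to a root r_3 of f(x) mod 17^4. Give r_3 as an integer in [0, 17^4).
r_3 = 10003 (mod 83521)

Hensel's recurrence: r_{i+1} = r_i − f(r_i)·(f′(r_i))^{-1} mod 17^{i+2}, with f′(x) = 2x. Iterate:
  r_0 = 7 (mod 17)
  r_1 = 177 (mod 289)
  r_2 = 177 (mod 4913)
  r_3 = 10003 (mod 83521)
Final: r_3 = 10003, and one checks f(r_3) ≡ 0 mod 17^4.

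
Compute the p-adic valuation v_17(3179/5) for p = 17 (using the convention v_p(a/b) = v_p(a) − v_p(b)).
v_17(3179/5) = 2

Factor powers of 17 from the numerator and denominator of the reduced fraction: 3179 = 17^2 · 11 and 5 = 17^0 · 5. Apply v_p(a/b) = v_p(a) − v_p(b): v_17(3179/5) = 2 − 0 = 2.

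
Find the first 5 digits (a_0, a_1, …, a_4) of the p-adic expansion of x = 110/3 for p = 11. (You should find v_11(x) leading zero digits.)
(a_0, …, a_4) = (0, 7, 7, 3, 7)

v_11(110/3) = 1, so a_0 = ... = a_0 = 0. Factor out: x = 11^1 · u with u = 10/3 a unit in ℤ_11. Expand u iteratively via a_{v+i} = u_i mod 11, u_{i+1} = (u_i − a_{v+i})/11:
  u_0 = 10/3;  a_1 = 7;  u_1 = (u_0 − 7)/11 = -1/3
  u_1 = -1/3;  a_2 = 7;  u_2 = (u_1 − 7)/11 = -2/3
  u_2 = -2/3;  a_3 = 3;  u_3 = (u_2 − 3)/11 = -1/3
  u_3 = -1/3;  a_4 = 7;  u_4 = (u_3 − 7)/11 = -2/3
Digits: (0, 7, 7, 3, 7).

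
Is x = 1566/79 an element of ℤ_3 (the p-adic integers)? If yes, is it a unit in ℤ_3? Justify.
x ∈ ℤ_3 but not a unit; v_3(x) = 3 > 0

ℤ_3 = {x ∈ ℚ_3 : v_3(x) ≥ 0} and ℤ_3^× = {x ∈ ℤ_3 : v_3(x) = 0}. Here v_3(1566/79) = v_3(num) − v_3(den) = 3; compare against these criteria.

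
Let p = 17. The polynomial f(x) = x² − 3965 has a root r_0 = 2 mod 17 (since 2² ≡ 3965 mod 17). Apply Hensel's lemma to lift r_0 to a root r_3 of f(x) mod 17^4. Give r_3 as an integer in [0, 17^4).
r_3 = 34733 (mod 83521)

Hensel's recurrence: r_{i+1} = r_i − f(r_i)·(f′(r_i))^{-1} mod 17^{i+2}, with f′(x) = 2x. Iterate:
  r_0 = 2 (mod 17)
  r_1 = 53 (mod 289)
  r_2 = 342 (mod 4913)
  r_3 = 34733 (mod 83521)
Final: r_3 = 34733, and one checks f(r_3) ≡ 0 mod 17^4.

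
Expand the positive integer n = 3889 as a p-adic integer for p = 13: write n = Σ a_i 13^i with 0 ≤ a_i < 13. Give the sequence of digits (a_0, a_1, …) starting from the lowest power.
(a_0, a_1, …) = (2, 0, 10, 1)

Repeated division by 13 gives the digits low-to-high: 3889 = 2 + 10·13^2 + 1·13^3. Digit sequence: (2, 0, 10, 1).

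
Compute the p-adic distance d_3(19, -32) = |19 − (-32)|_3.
d_3(19, -32) = 1/3

Step 1 — x − y = 19 − (-32) = 51. Step 2 — v_3(51) = 1 (factor: 51 = (3^1 · 17); the sign does not affect v_p). Step 3 — |x − y|_3 = 3^{-1} = 1/3.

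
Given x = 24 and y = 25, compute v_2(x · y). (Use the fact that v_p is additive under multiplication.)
v_2(600) = 3

v_p(x) = 3 (factor: 24 = 2^3 · 3); v_p(y) = 0 (factor: 25 = 2^0 · 25). Additivity: v_p(xy) = v_p(x) + v_p(y) = 3 + 0 = 3. (Direct check: xy = 600 = 2^3 · (75).)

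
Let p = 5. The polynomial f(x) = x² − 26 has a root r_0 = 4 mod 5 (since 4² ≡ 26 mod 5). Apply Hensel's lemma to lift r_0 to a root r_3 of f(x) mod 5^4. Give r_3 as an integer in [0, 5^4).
r_3 = 299 (mod 625)

Hensel's recurrence: r_{i+1} = r_i − f(r_i)·(f′(r_i))^{-1} mod 5^{i+2}, with f′(x) = 2x. Iterate:
  r_0 = 4 (mod 5)
  r_1 = 24 (mod 25)
  r_2 = 49 (mod 125)
  r_3 = 299 (mod 625)
Final: r_3 = 299, and one checks f(r_3) ≡ 0 mod 5^4.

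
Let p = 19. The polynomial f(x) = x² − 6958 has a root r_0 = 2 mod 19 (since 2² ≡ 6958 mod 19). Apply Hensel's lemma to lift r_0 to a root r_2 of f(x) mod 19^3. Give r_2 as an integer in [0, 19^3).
r_2 = 1921 (mod 6859)

Hensel's recurrence: r_{i+1} = r_i − f(r_i)·(f′(r_i))^{-1} mod 19^{i+2}, with f′(x) = 2x. Iterate:
  r_0 = 2 (mod 19)
  r_1 = 116 (mod 361)
  r_2 = 1921 (mod 6859)
Final: r_2 = 1921, and one checks f(r_2) ≡ 0 mod 19^3.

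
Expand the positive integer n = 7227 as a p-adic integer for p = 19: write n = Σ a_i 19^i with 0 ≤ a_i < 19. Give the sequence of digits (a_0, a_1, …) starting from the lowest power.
(a_0, a_1, …) = (7, 0, 1, 1)

Repeated division by 19 gives the digits low-to-high: 7227 = 7 + 1·19^2 + 1·19^3. Digit sequence: (7, 0, 1, 1).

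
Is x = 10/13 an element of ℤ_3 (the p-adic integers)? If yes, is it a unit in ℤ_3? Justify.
x ∈ ℤ_3^× (unit); v_3(x) = 0

ℤ_3 = {x ∈ ℚ_3 : v_3(x) ≥ 0} and ℤ_3^× = {x ∈ ℤ_3 : v_3(x) = 0}. Here v_3(10/13) = v_3(num) − v_3(den) = 0; compare against these criteria.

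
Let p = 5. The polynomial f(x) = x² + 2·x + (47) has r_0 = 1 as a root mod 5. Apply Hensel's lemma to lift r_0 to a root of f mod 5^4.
r_3 = 301 (mod 625)

Hensel: r_{i+1} = r_i − f(r_i)·(f′(r_i))^{-1} mod 5^{i+2}, f′(x) = 2x + 2. Iterate:
  r_0 = 1 (mod 5)
  r_1 = 1 (mod 25)
  r_2 = 51 (mod 125)
  r_3 = 301 (mod 625)
Final: r = 301 satisfies f(r) ≡ 0 mod 5^4.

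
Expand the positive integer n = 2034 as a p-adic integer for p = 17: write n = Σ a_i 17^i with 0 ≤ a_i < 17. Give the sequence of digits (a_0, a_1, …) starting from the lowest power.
(a_0, a_1, …) = (11, 0, 7)

Repeated division by 17 gives the digits low-to-high: 2034 = 11 + 7·17^2. Digit sequence: (11, 0, 7).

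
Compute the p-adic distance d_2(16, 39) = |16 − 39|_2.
d_2(16, 39) = 1

Step 1 — x − y = 16 − 39 = -23. Step 2 — v_2(-23) = 0 (factor: -23 = −(2^0 · 23); the sign does not affect v_p). Step 3 — |x − y|_2 = 2^{0} = 1.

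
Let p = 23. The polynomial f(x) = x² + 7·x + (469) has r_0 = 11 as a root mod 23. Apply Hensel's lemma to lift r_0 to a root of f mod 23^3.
r_2 = 10039 (mod 12167)

Hensel: r_{i+1} = r_i − f(r_i)·(f′(r_i))^{-1} mod 23^{i+2}, f′(x) = 2x + 7. Iterate:
  r_0 = 11 (mod 23)
  r_1 = 517 (mod 529)
  r_2 = 10039 (mod 12167)
Final: r = 10039 satisfies f(r) ≡ 0 mod 23^3.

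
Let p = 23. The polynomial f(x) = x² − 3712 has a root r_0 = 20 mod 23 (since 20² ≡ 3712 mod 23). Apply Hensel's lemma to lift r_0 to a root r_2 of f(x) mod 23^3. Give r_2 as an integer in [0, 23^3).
r_2 = 9519 (mod 12167)

Hensel's recurrence: r_{i+1} = r_i − f(r_i)·(f′(r_i))^{-1} mod 23^{i+2}, with f′(x) = 2x. Iterate:
  r_0 = 20 (mod 23)
  r_1 = 526 (mod 529)
  r_2 = 9519 (mod 12167)
Final: r_2 = 9519, and one checks f(r_2) ≡ 0 mod 23^3.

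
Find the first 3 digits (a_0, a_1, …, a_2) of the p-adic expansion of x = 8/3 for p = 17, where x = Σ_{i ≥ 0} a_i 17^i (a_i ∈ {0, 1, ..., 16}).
(a_0, …, a_2) = (14, 5, 11)

v_17(8/3) = 0 (numerator and denominator both coprime to 17), so x ∈ ℤ_17^×. Compute digits iteratively via a_i = x_i mod 17, x_{i+1} = (x_i − a_i)/17, with x_0 = x:
  x_0 = 8/3;  a_0 = 14;  x_1 = (x_0 − 14)/17 = -2/3
  x_1 = -2/3;  a_1 = 5;  x_2 = (x_1 − 5)/17 = -1/3
  x_2 = -1/3;  a_2 = 11;  x_3 = (x_2 − 11)/17 = -2/3
Digits: (14, 5, 11).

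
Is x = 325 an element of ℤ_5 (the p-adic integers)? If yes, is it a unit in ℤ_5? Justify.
x ∈ ℤ_5 but not a unit; v_5(x) = 2 > 0

ℤ_5 = {x ∈ ℚ_5 : v_5(x) ≥ 0} and ℤ_5^× = {x ∈ ℤ_5 : v_5(x) = 0}. Here v_5(325) = v_5(num) − v_5(den) = 2; compare against these criteria.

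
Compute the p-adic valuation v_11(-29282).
v_11(-29282) = 4

v_11(n) is the largest exponent k such that 11^k divides n. Factor out: -29282 = -11^4 · 2. (Sign doesn't affect v_p.) So v_11(-29282) = 4.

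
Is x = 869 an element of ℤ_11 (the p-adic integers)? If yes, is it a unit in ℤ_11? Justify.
x ∈ ℤ_11 but not a unit; v_11(x) = 1 > 0

ℤ_11 = {x ∈ ℚ_11 : v_11(x) ≥ 0} and ℤ_11^× = {x ∈ ℤ_11 : v_11(x) = 0}. Here v_11(869) = v_11(num) − v_11(den) = 1; compare against these criteria.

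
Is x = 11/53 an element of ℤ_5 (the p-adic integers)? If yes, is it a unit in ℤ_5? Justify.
x ∈ ℤ_5^× (unit); v_5(x) = 0

ℤ_5 = {x ∈ ℚ_5 : v_5(x) ≥ 0} and ℤ_5^× = {x ∈ ℤ_5 : v_5(x) = 0}. Here v_5(11/53) = v_5(num) − v_5(den) = 0; compare against these criteria.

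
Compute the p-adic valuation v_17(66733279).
v_17(66733279) = 5

v_17(n) is the largest exponent k such that 17^k divides n. Factor out: 66733279 = 17^5 · 47. (Sign doesn't affect v_p.) So v_17(66733279) = 5.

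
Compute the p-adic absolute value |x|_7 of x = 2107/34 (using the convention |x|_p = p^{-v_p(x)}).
|2107/34|_7 = 1/49

Step 1 — compute v_7(x) by factoring powers of 7 out of the numerator and denominator: v_7(2107/34) = 2. Step 2 — apply |x|_p = p^{-v_p(x)} = 7^{-2} = 1/49.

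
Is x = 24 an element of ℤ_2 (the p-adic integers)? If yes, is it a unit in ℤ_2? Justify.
x ∈ ℤ_2 but not a unit; v_2(x) = 3 > 0

ℤ_2 = {x ∈ ℚ_2 : v_2(x) ≥ 0} and ℤ_2^× = {x ∈ ℤ_2 : v_2(x) = 0}. Here v_2(24) = v_2(num) − v_2(den) = 3; compare against these criteria.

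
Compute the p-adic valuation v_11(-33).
v_11(-33) = 1

v_11(n) is the largest exponent k such that 11^k divides n. Factor out: -33 = -11^1 · 3. (Sign doesn't affect v_p.) So v_11(-33) = 1.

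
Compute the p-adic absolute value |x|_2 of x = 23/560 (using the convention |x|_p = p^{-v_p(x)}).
|23/560|_2 = 16

Step 1 — compute v_2(x) by factoring powers of 2 out of the numerator and denominator: v_2(23/560) = -4. Step 2 — apply |x|_p = p^{-v_p(x)} = 2^{4} = 16.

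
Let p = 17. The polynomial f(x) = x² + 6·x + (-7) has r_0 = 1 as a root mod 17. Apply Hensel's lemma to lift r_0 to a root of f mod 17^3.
r_2 = 1 (mod 4913)

Hensel: r_{i+1} = r_i − f(r_i)·(f′(r_i))^{-1} mod 17^{i+2}, f′(x) = 2x + 6. Iterate:
  r_0 = 1 (mod 17)
  r_1 = 1 (mod 289)
  r_2 = 1 (mod 4913)
Final: r = 1 satisfies f(r) ≡ 0 mod 17^3.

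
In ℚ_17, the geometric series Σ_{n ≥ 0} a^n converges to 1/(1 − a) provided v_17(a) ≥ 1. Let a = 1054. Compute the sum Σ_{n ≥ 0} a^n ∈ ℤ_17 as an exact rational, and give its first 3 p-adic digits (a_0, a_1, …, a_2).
Σ a^n = 1/(1 − a) = -1/1053;  first 3 digits = (1, 11, 5)

v_17(a) = 1 ≥ 1, so the series converges in ℤ_17 to 1/(1 − a) = 1/(1 − 1054) = -1/1053. Expand this rational in ℤ_17: compute digits iteratively via d_i = x_i mod 17, x_{i+1} = (x_i − d_i)/17. The first 3 digits are (1, 11, 5).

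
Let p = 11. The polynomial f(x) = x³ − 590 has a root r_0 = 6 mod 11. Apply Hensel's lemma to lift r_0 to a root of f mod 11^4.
r_3 = 787 (mod 14641)

Hensel: r_{i+1} = r_i − f(r_i)/f′(r_i) mod 11^{i+2}, where f′(x) = 3x². Iterate:
  r_0 = 6 (mod 11)
  r_1 = 61 (mod 121)
  r_2 = 787 (mod 1331)
  r_3 = 787 (mod 14641)
Final: r = 787 with f(r) ≡ 0 mod 11^4.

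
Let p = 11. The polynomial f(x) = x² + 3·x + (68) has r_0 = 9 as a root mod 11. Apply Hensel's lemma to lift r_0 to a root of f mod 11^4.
r_3 = 8413 (mod 14641)

Hensel: r_{i+1} = r_i − f(r_i)·(f′(r_i))^{-1} mod 11^{i+2}, f′(x) = 2x + 3. Iterate:
  r_0 = 9 (mod 11)
  r_1 = 64 (mod 121)
  r_2 = 427 (mod 1331)
  r_3 = 8413 (mod 14641)
Final: r = 8413 satisfies f(r) ≡ 0 mod 11^4.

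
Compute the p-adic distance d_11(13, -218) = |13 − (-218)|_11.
d_11(13, -218) = 1/11

Step 1 — x − y = 13 − (-218) = 231. Step 2 — v_11(231) = 1 (factor: 231 = (11^1 · 21); the sign does not affect v_p). Step 3 — |x − y|_11 = 11^{-1} = 1/11.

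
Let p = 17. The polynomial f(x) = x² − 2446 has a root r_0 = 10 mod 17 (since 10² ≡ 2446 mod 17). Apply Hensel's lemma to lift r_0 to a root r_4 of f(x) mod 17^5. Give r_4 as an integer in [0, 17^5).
r_4 = 1336839 (mod 1419857)

Hensel's recurrence: r_{i+1} = r_i − f(r_i)·(f′(r_i))^{-1} mod 17^{i+2}, with f′(x) = 2x. Iterate:
  r_0 = 10 (mod 17)
  r_1 = 214 (mod 289)
  r_2 = 503 (mod 4913)
  r_3 = 503 (mod 83521)
  r_4 = 1336839 (mod 1419857)
Final: r_4 = 1336839, and one checks f(r_4) ≡ 0 mod 17^5.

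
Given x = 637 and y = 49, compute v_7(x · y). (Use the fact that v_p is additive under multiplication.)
v_7(31213) = 4

v_p(x) = 2 (factor: 637 = 7^2 · 13); v_p(y) = 2 (factor: 49 = 7^2 · 1). Additivity: v_p(xy) = v_p(x) + v_p(y) = 2 + 2 = 4. (Direct check: xy = 31213 = 7^4 · (13).)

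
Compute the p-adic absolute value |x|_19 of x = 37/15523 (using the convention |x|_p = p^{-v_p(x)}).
|37/15523|_19 = 361

Step 1 — compute v_19(x) by factoring powers of 19 out of the numerator and denominator: v_19(37/15523) = -2. Step 2 — apply |x|_p = p^{-v_p(x)} = 19^{2} = 361.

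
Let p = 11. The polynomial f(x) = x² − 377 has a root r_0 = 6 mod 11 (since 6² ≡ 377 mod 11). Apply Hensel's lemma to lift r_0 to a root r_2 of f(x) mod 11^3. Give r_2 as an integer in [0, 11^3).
r_2 = 105 (mod 1331)

Hensel's recurrence: r_{i+1} = r_i − f(r_i)·(f′(r_i))^{-1} mod 11^{i+2}, with f′(x) = 2x. Iterate:
  r_0 = 6 (mod 11)
  r_1 = 105 (mod 121)
  r_2 = 105 (mod 1331)
Final: r_2 = 105, and one checks f(r_2) ≡ 0 mod 11^3.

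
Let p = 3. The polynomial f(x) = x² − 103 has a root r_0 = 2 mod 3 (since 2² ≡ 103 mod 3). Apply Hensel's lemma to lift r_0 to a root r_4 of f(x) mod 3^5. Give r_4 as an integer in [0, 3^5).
r_4 = 128 (mod 243)

Hensel's recurrence: r_{i+1} = r_i − f(r_i)·(f′(r_i))^{-1} mod 3^{i+2}, with f′(x) = 2x. Iterate:
  r_0 = 2 (mod 3)
  r_1 = 2 (mod 9)
  r_2 = 20 (mod 27)
  r_3 = 47 (mod 81)
  r_4 = 128 (mod 243)
Final: r_4 = 128, and one checks f(r_4) ≡ 0 mod 3^5.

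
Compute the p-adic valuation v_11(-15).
v_11(-15) = 0

v_11(n) is the largest exponent k such that 11^k divides n. Factor out: -15 = -11^0 · 15. (Sign doesn't affect v_p.) So v_11(-15) = 0.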